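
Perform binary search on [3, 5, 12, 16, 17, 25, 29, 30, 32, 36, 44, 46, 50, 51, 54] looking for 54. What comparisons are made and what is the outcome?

Binary search for 54 in [3, 5, 12, 16, 17, 25, 29, 30, 32, 36, 44, 46, 50, 51, 54]:

lo=0, hi=14, mid=7, arr[mid]=30 -> 30 < 54, search right half
lo=8, hi=14, mid=11, arr[mid]=46 -> 46 < 54, search right half
lo=12, hi=14, mid=13, arr[mid]=51 -> 51 < 54, search right half
lo=14, hi=14, mid=14, arr[mid]=54 -> Found target at index 14!

Binary search finds 54 at index 14 after 4 comparisons. The search repeatedly halves the search space by comparing with the middle element.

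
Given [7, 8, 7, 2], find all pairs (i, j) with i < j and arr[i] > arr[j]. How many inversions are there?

Finding inversions in [7, 8, 7, 2]:

(0, 3): arr[0]=7 > arr[3]=2
(1, 2): arr[1]=8 > arr[2]=7
(1, 3): arr[1]=8 > arr[3]=2
(2, 3): arr[2]=7 > arr[3]=2

Total inversions: 4

The array has 4 inversion(s): (0,3), (1,2), (1,3), (2,3). Each pair (i,j) satisfies i < j and arr[i] > arr[j].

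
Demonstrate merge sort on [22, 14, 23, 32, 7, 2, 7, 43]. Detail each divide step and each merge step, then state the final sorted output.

Merge sort trace:

Split: [22, 14, 23, 32, 7, 2, 7, 43] -> [22, 14, 23, 32] and [7, 2, 7, 43]
  Split: [22, 14, 23, 32] -> [22, 14] and [23, 32]
    Split: [22, 14] -> [22] and [14]
    Merge: [22] + [14] -> [14, 22]
    Split: [23, 32] -> [23] and [32]
    Merge: [23] + [32] -> [23, 32]
  Merge: [14, 22] + [23, 32] -> [14, 22, 23, 32]
  Split: [7, 2, 7, 43] -> [7, 2] and [7, 43]
    Split: [7, 2] -> [7] and [2]
    Merge: [7] + [2] -> [2, 7]
    Split: [7, 43] -> [7] and [43]
    Merge: [7] + [43] -> [7, 43]
  Merge: [2, 7] + [7, 43] -> [2, 7, 7, 43]
Merge: [14, 22, 23, 32] + [2, 7, 7, 43] -> [2, 7, 7, 14, 22, 23, 32, 43]

Final sorted array: [2, 7, 7, 14, 22, 23, 32, 43]

The merge sort proceeds by recursively splitting the array and merging sorted halves.
After all merges, the sorted array is [2, 7, 7, 14, 22, 23, 32, 43].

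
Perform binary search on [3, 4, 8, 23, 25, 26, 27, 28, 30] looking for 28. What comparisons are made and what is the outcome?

Binary search for 28 in [3, 4, 8, 23, 25, 26, 27, 28, 30]:

lo=0, hi=8, mid=4, arr[mid]=25 -> 25 < 28, search right half
lo=5, hi=8, mid=6, arr[mid]=27 -> 27 < 28, search right half
lo=7, hi=8, mid=7, arr[mid]=28 -> Found target at index 7!

Binary search finds 28 at index 7 after 3 comparisons. The search repeatedly halves the search space by comparing with the middle element.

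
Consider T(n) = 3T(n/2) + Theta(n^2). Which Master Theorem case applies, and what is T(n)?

Master Theorem for T(n) = 3T(n/2) + O(n^2):

a = 3, b = 2, c = 2
log_b(a) = log_2(3) = 1.5850

Case 3: c = 2 > log_2(3) = 1.5850
T(n) = O(n^2) = O(n^2)

For T(n) = 3T(n/2) + O(n^2): log_2(3) = 1.5850. This is Case 3 of the Master Theorem (c > log_b(a), work dominated by root), giving O(n^2).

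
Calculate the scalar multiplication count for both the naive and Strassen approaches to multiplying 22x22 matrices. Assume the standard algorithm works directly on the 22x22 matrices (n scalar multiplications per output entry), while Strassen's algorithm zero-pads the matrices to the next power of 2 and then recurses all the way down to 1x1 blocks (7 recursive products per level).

Matrix multiplication for 22x22 matrices:

Strassen's algorithm requires power-of-2 dimensions. Pad 22x22 to 32x32 (next power of 2).

Standard algorithm: 22^3 = 10648 multiplications
Strassen's algorithm: 7^(log2(32)) = 7^5 = 16807 multiplications
Difference: 10648 - 16807 = -6159 (Strassen uses MORE here due to padding overhead — for small or just-over-power-of-2 n, padding can outweigh the per-level savings)

Standard: 10648 multiplications (22^3). Strassen: 16807 multiplications (7^5, after padding to 32x32). Strassen reduces 8 recursive multiplications to 7 at each level.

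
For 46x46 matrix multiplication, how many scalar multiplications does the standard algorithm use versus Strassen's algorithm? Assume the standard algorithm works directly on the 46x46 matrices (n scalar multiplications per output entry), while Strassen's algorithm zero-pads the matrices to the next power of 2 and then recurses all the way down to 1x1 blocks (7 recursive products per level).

Matrix multiplication for 46x46 matrices:

Strassen's algorithm requires power-of-2 dimensions. Pad 46x46 to 64x64 (next power of 2).

Standard algorithm: 46^3 = 97336 multiplications
Strassen's algorithm: 7^(log2(64)) = 7^6 = 117649 multiplications
Difference: 97336 - 117649 = -20313 (Strassen uses MORE here due to padding overhead — for small or just-over-power-of-2 n, padding can outweigh the per-level savings)

Standard: 97336 multiplications (46^3). Strassen: 117649 multiplications (7^6, after padding to 64x64). Strassen reduces 8 recursive multiplications to 7 at each level.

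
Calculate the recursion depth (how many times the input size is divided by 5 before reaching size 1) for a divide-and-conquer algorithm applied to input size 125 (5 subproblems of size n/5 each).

For divide and conquer with division factor 5:

Problem sizes at each level:
Level 0: 125
Level 1: 25
Level 2: 5
Level 3: 1

The root is level 0 and the size-1 base case is level 3 (the tree spans levels 0 through 3, i.e. 4 levels counting the root), so the depth is the number of divisions: log_5(125) = 3

The recursion tree depth is log_5(125) = 3. At each level, the problem size is divided by 5, so it takes 3 divisions to reduce to a base case of size 1. The algorithm makes 5 recursive calls at each level.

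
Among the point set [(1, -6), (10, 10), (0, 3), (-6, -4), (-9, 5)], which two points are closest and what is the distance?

Computing all pairwise distances among 5 points:

d((1, -6), (10, 10)) = 18.3576
d((1, -6), (0, 3)) = 9.0554
d((1, -6), (-6, -4)) = 7.2801 <-- minimum
d((1, -6), (-9, 5)) = 14.8661
d((10, 10), (0, 3)) = 12.2066
d((10, 10), (-6, -4)) = 21.2603
d((10, 10), (-9, 5)) = 19.6469
d((0, 3), (-6, -4)) = 9.2195
d((0, 3), (-9, 5)) = 9.2195
d((-6, -4), (-9, 5)) = 9.4868

Closest pair: (1, -6) and (-6, -4) with distance 7.2801

The closest pair is (1, -6) and (-6, -4) with Euclidean distance 7.2801. For 5 points, brute-force pairwise comparison is shown above. For large n, the divide-and-conquer algorithm (sort by x, recurse on halves, check the dividing strip) achieves O(n log n).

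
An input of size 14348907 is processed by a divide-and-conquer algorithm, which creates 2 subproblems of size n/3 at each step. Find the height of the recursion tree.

For divide and conquer with division factor 3:

Problem sizes at each level:
Level 0: 14348907
Level 1: 4782969
Level 2: 1594323
Level 3: 531441
Level 4: 177147
Level 5: 59049
Level 6: 19683
Level 7: 6561
Level 8: 2187
Level 9: 729
Level 10: 243
Level 11: 81
Level 12: 27
Level 13: 9
Level 14: 3
Level 15: 1

The root is level 0 and the size-1 base case is level 15 (the tree spans levels 0 through 15, i.e. 16 levels counting the root), so the depth is the number of divisions: log_3(14348907) = 15

The recursion tree depth is log_3(14348907) = 15. At each level, the problem size is divided by 3, so it takes 15 divisions to reduce to a base case of size 1. The algorithm makes 2 recursive calls at each level.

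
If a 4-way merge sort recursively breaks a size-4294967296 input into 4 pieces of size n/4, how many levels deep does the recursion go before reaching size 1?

For divide and conquer with division factor 4:

Problem sizes at each level:
Level 0: 4294967296
Level 1: 1073741824
Level 2: 268435456
Level 3: 67108864
Level 4: 16777216
Level 5: 4194304
Level 6: 1048576
Level 7: 262144
Level 8: 65536
Level 9: 16384
Level 10: 4096
Level 11: 1024
Level 12: 256
Level 13: 64
Level 14: 16
Level 15: 4
Level 16: 1

The root is level 0 and the size-1 base case is level 16 (the tree spans levels 0 through 16, i.e. 17 levels counting the root), so the depth is the number of divisions: log_4(4294967296) = 16

The recursion tree depth is log_4(4294967296) = 16. At each level, the problem size is divided by 4, so it takes 16 divisions to reduce to a base case of size 1. The algorithm makes 4 recursive calls at each level.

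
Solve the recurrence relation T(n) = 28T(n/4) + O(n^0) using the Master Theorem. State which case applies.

Master Theorem for T(n) = 28T(n/4) + O(n^0):

a = 28, b = 4, c = 0
log_b(a) = log_4(28) = 2.4037

Case 1: c = 0 < log_4(28) = 2.4037
T(n) = O(n^(log_4 28))

For T(n) = 28T(n/4) + O(n^0): log_4(28) = 2.4037. This is Case 1 of the Master Theorem (c < log_b(a), work dominated by leaves), giving O(n^(log_4 28)).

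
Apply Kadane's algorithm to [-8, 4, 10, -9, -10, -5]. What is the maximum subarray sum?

Using Kadane's algorithm on [-8, 4, 10, -9, -10, -5]:

Scanning through the array:
Position 1 (value 4): max_ending_here = 4, max_so_far = 4
Position 2 (value 10): max_ending_here = 14, max_so_far = 14
Position 3 (value -9): max_ending_here = 5, max_so_far = 14
Position 4 (value -10): max_ending_here = -5, max_so_far = 14
Position 5 (value -5): max_ending_here = -5, max_so_far = 14

Maximum subarray: [4, 10]
Maximum sum: 14

The maximum subarray is [4, 10] with sum 14. This subarray runs from index 1 to index 2.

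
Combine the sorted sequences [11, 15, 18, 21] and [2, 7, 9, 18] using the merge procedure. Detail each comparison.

Merging process:

Compare 11 vs 2: take 2 from right. Merged: [2]
Compare 11 vs 7: take 7 from right. Merged: [2, 7]
Compare 11 vs 9: take 9 from right. Merged: [2, 7, 9]
Compare 11 vs 18: take 11 from left. Merged: [2, 7, 9, 11]
Compare 15 vs 18: take 15 from left. Merged: [2, 7, 9, 11, 15]
Compare 18 vs 18: take 18 from left. Merged: [2, 7, 9, 11, 15, 18]
Compare 21 vs 18: take 18 from right. Merged: [2, 7, 9, 11, 15, 18, 18]
Append remaining from left: [21]. Merged: [2, 7, 9, 11, 15, 18, 18, 21]

Final merged array: [2, 7, 9, 11, 15, 18, 18, 21]
Total comparisons: 7

The merged array is [2, 7, 9, 11, 15, 18, 18, 21], requiring 7 comparisons. The merge step runs in O(n) time where n is the total number of elements.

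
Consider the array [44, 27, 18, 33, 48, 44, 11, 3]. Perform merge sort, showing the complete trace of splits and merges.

Merge sort trace:

Split: [44, 27, 18, 33, 48, 44, 11, 3] -> [44, 27, 18, 33] and [48, 44, 11, 3]
  Split: [44, 27, 18, 33] -> [44, 27] and [18, 33]
    Split: [44, 27] -> [44] and [27]
    Merge: [44] + [27] -> [27, 44]
    Split: [18, 33] -> [18] and [33]
    Merge: [18] + [33] -> [18, 33]
  Merge: [27, 44] + [18, 33] -> [18, 27, 33, 44]
  Split: [48, 44, 11, 3] -> [48, 44] and [11, 3]
    Split: [48, 44] -> [48] and [44]
    Merge: [48] + [44] -> [44, 48]
    Split: [11, 3] -> [11] and [3]
    Merge: [11] + [3] -> [3, 11]
  Merge: [44, 48] + [3, 11] -> [3, 11, 44, 48]
Merge: [18, 27, 33, 44] + [3, 11, 44, 48] -> [3, 11, 18, 27, 33, 44, 44, 48]

Final sorted array: [3, 11, 18, 27, 33, 44, 44, 48]

The merge sort proceeds by recursively splitting the array and merging sorted halves.
After all merges, the sorted array is [3, 11, 18, 27, 33, 44, 44, 48].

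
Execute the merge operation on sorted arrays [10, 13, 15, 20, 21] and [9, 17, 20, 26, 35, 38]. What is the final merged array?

Merging process:

Compare 10 vs 9: take 9 from right. Merged: [9]
Compare 10 vs 17: take 10 from left. Merged: [9, 10]
Compare 13 vs 17: take 13 from left. Merged: [9, 10, 13]
Compare 15 vs 17: take 15 from left. Merged: [9, 10, 13, 15]
Compare 20 vs 17: take 17 from right. Merged: [9, 10, 13, 15, 17]
Compare 20 vs 20: take 20 from left. Merged: [9, 10, 13, 15, 17, 20]
Compare 21 vs 20: take 20 from right. Merged: [9, 10, 13, 15, 17, 20, 20]
Compare 21 vs 26: take 21 from left. Merged: [9, 10, 13, 15, 17, 20, 20, 21]
Append remaining from right: [26, 35, 38]. Merged: [9, 10, 13, 15, 17, 20, 20, 21, 26, 35, 38]

Final merged array: [9, 10, 13, 15, 17, 20, 20, 21, 26, 35, 38]
Total comparisons: 8

The merged array is [9, 10, 13, 15, 17, 20, 20, 21, 26, 35, 38], requiring 8 comparisons. The merge step runs in O(n) time where n is the total number of elements.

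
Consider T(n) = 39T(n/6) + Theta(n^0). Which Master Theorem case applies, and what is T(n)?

Master Theorem for T(n) = 39T(n/6) + O(n^0):

a = 39, b = 6, c = 0
log_b(a) = log_6(39) = 2.0447

Case 1: c = 0 < log_6(39) = 2.0447
T(n) = O(n^(log_6 39))

For T(n) = 39T(n/6) + O(n^0): log_6(39) = 2.0447. This is Case 1 of the Master Theorem (c < log_b(a), work dominated by leaves), giving O(n^(log_6 39)).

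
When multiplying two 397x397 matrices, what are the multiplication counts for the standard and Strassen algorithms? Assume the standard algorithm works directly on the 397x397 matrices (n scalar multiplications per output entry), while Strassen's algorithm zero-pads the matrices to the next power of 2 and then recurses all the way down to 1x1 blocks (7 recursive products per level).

Matrix multiplication for 397x397 matrices:

Strassen's algorithm requires power-of-2 dimensions. Pad 397x397 to 512x512 (next power of 2).

Standard algorithm: 397^3 = 62570773 multiplications
Strassen's algorithm: 7^(log2(512)) = 7^9 = 40353607 multiplications
Savings: 62570773 - 40353607 = 22217166 multiplications

Standard: 62570773 multiplications (397^3). Strassen: 40353607 multiplications (7^9, after padding to 512x512). Strassen reduces 8 recursive multiplications to 7 at each level.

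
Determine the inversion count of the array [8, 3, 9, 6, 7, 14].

Finding inversions in [8, 3, 9, 6, 7, 14]:

(0, 1): arr[0]=8 > arr[1]=3
(0, 3): arr[0]=8 > arr[3]=6
(0, 4): arr[0]=8 > arr[4]=7
(2, 3): arr[2]=9 > arr[3]=6
(2, 4): arr[2]=9 > arr[4]=7

Total inversions: 5

The array has 5 inversion(s): (0,1), (0,3), (0,4), (2,3), (2,4). Each pair (i,j) satisfies i < j and arr[i] > arr[j].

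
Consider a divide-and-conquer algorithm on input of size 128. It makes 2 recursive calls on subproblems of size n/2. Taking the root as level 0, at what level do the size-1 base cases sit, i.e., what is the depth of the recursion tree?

For divide and conquer with division factor 2:

Problem sizes at each level:
Level 0: 128
Level 1: 64
Level 2: 32
Level 3: 16
Level 4: 8
Level 5: 4
Level 6: 2
Level 7: 1

The root is level 0 and the size-1 base case is level 7 (the tree spans levels 0 through 7, i.e. 8 levels counting the root), so the depth is the number of divisions: log_2(128) = 7

The recursion tree depth is log_2(128) = 7. At each level, the problem size is divided by 2, so it takes 7 divisions to reduce to a base case of size 1. The algorithm makes 2 recursive calls at each level.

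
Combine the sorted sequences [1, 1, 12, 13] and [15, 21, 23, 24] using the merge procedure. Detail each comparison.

Merging process:

Compare 1 vs 15: take 1 from left. Merged: [1]
Compare 1 vs 15: take 1 from left. Merged: [1, 1]
Compare 12 vs 15: take 12 from left. Merged: [1, 1, 12]
Compare 13 vs 15: take 13 from left. Merged: [1, 1, 12, 13]
Append remaining from right: [15, 21, 23, 24]. Merged: [1, 1, 12, 13, 15, 21, 23, 24]

Final merged array: [1, 1, 12, 13, 15, 21, 23, 24]
Total comparisons: 4

The merged array is [1, 1, 12, 13, 15, 21, 23, 24], requiring 4 comparisons. The merge step runs in O(n) time where n is the total number of elements.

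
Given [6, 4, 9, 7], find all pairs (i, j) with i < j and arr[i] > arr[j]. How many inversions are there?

Finding inversions in [6, 4, 9, 7]:

(0, 1): arr[0]=6 > arr[1]=4
(2, 3): arr[2]=9 > arr[3]=7

Total inversions: 2

The array has 2 inversion(s): (0,1), (2,3). Each pair (i,j) satisfies i < j and arr[i] > arr[j].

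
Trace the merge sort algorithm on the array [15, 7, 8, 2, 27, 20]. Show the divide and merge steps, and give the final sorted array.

Merge sort trace:

Split: [15, 7, 8, 2, 27, 20] -> [15, 7, 8] and [2, 27, 20]
  Split: [15, 7, 8] -> [15] and [7, 8]
    Split: [7, 8] -> [7] and [8]
    Merge: [7] + [8] -> [7, 8]
  Merge: [15] + [7, 8] -> [7, 8, 15]
  Split: [2, 27, 20] -> [2] and [27, 20]
    Split: [27, 20] -> [27] and [20]
    Merge: [27] + [20] -> [20, 27]
  Merge: [2] + [20, 27] -> [2, 20, 27]
Merge: [7, 8, 15] + [2, 20, 27] -> [2, 7, 8, 15, 20, 27]

Final sorted array: [2, 7, 8, 15, 20, 27]

The merge sort proceeds by recursively splitting the array and merging sorted halves.
After all merges, the sorted array is [2, 7, 8, 15, 20, 27].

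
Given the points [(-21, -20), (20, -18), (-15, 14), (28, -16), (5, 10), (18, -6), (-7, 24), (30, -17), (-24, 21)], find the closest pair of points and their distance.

Computing all pairwise distances among 9 points:

d((-21, -20), (20, -18)) = 41.0488
d((-21, -20), (-15, 14)) = 34.5254
d((-21, -20), (28, -16)) = 49.163
d((-21, -20), (5, 10)) = 39.6989
d((-21, -20), (18, -6)) = 41.4367
d((-21, -20), (-7, 24)) = 46.1736
d((-21, -20), (30, -17)) = 51.0882
d((-21, -20), (-24, 21)) = 41.1096
d((20, -18), (-15, 14)) = 47.4236
d((20, -18), (28, -16)) = 8.2462
d((20, -18), (5, 10)) = 31.7648
d((20, -18), (18, -6)) = 12.1655
d((20, -18), (-7, 24)) = 49.93
d((20, -18), (30, -17)) = 10.0499
d((20, -18), (-24, 21)) = 58.7963
d((-15, 14), (28, -16)) = 52.4309
d((-15, 14), (5, 10)) = 20.3961
d((-15, 14), (18, -6)) = 38.5876
d((-15, 14), (-7, 24)) = 12.8062
d((-15, 14), (30, -17)) = 54.6443
d((-15, 14), (-24, 21)) = 11.4018
d((28, -16), (5, 10)) = 34.7131
d((28, -16), (18, -6)) = 14.1421
d((28, -16), (-7, 24)) = 53.1507
d((28, -16), (30, -17)) = 2.2361 <-- minimum
d((28, -16), (-24, 21)) = 63.8201
d((5, 10), (18, -6)) = 20.6155
d((5, 10), (-7, 24)) = 18.4391
d((5, 10), (30, -17)) = 36.7967
d((5, 10), (-24, 21)) = 31.0161
d((18, -6), (-7, 24)) = 39.0512
d((18, -6), (30, -17)) = 16.2788
d((18, -6), (-24, 21)) = 49.93
d((-7, 24), (30, -17)) = 55.2268
d((-7, 24), (-24, 21)) = 17.2627
d((30, -17), (-24, 21)) = 66.0303

Closest pair: (28, -16) and (30, -17) with distance 2.2361

The closest pair is (28, -16) and (30, -17) with Euclidean distance 2.2361. For 9 points, brute-force pairwise comparison is shown above. For large n, the divide-and-conquer algorithm (sort by x, recurse on halves, check the dividing strip) achieves O(n log n).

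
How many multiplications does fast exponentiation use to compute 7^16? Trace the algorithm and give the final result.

Computing 7^16 by squaring (build up from 7^1; each line after the first costs one multiplication):

7^1 = 7
7^2 = (7^1)^2 = 7^2 = 49
7^4 = (7^2)^2 = 49^2 = 2401
7^8 = (7^4)^2 = 2401^2 = 5764801
7^16 = (7^8)^2 = 5764801^2 = 33232930569601

Result: 33232930569601
Multiplications needed: 4 (4 lines after 7^1)

7^16 = 33232930569601. Using exponentiation by squaring, this requires 4 multiplications. The key idea: if the exponent is even, square the half-power; if odd, multiply by the base once.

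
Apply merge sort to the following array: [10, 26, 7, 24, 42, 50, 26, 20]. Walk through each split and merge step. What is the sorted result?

Merge sort trace:

Split: [10, 26, 7, 24, 42, 50, 26, 20] -> [10, 26, 7, 24] and [42, 50, 26, 20]
  Split: [10, 26, 7, 24] -> [10, 26] and [7, 24]
    Split: [10, 26] -> [10] and [26]
    Merge: [10] + [26] -> [10, 26]
    Split: [7, 24] -> [7] and [24]
    Merge: [7] + [24] -> [7, 24]
  Merge: [10, 26] + [7, 24] -> [7, 10, 24, 26]
  Split: [42, 50, 26, 20] -> [42, 50] and [26, 20]
    Split: [42, 50] -> [42] and [50]
    Merge: [42] + [50] -> [42, 50]
    Split: [26, 20] -> [26] and [20]
    Merge: [26] + [20] -> [20, 26]
  Merge: [42, 50] + [20, 26] -> [20, 26, 42, 50]
Merge: [7, 10, 24, 26] + [20, 26, 42, 50] -> [7, 10, 20, 24, 26, 26, 42, 50]

Final sorted array: [7, 10, 20, 24, 26, 26, 42, 50]

The merge sort proceeds by recursively splitting the array and merging sorted halves.
After all merges, the sorted array is [7, 10, 20, 24, 26, 26, 42, 50].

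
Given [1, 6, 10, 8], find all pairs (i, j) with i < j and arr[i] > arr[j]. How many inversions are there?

Finding inversions in [1, 6, 10, 8]:

(2, 3): arr[2]=10 > arr[3]=8

Total inversions: 1

The array has 1 inversion(s): (2,3). Each pair (i,j) satisfies i < j and arr[i] > arr[j].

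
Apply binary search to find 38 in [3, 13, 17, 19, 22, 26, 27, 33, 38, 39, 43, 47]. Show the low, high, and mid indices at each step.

Binary search for 38 in [3, 13, 17, 19, 22, 26, 27, 33, 38, 39, 43, 47]:

lo=0, hi=11, mid=5, arr[mid]=26 -> 26 < 38, search right half
lo=6, hi=11, mid=8, arr[mid]=38 -> Found target at index 8!

Binary search finds 38 at index 8 after 2 comparisons. The search repeatedly halves the search space by comparing with the middle element.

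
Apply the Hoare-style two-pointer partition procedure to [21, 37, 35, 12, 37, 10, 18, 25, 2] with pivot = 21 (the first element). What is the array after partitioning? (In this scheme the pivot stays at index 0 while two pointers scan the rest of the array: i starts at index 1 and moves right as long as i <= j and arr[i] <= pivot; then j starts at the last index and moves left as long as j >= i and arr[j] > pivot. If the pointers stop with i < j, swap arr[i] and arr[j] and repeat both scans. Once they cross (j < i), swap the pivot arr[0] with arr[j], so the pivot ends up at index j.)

Hoare-style two-pointer partition with pivot = 21:

Initial array: [21, 37, 35, 12, 37, 10, 18, 25, 2]

Pointers start at i = 1, j = 8.
i stops at index 1 (arr[1]=37 > 21), j stops at index 8 (arr[8]=2 <= 21): swap arr[1] and arr[8], array becomes [21, 2, 35, 12, 37, 10, 18, 25, 37]
i stops at index 2 (arr[2]=35 > 21), j stops at index 6 (arr[6]=18 <= 21): swap arr[2] and arr[6], array becomes [21, 2, 18, 12, 37, 10, 35, 25, 37]
i stops at index 4 (arr[4]=37 > 21), j stops at index 5 (arr[5]=10 <= 21): swap arr[4] and arr[5], array becomes [21, 2, 18, 12, 10, 37, 35, 25, 37]
i ends at 5, j ends at 4: the pointers have crossed (j < i), so scanning stops.

Swap pivot arr[0] with arr[4] to place pivot at position 4: [10, 2, 18, 12, 21, 37, 35, 25, 37]
Pivot position: 4

After partitioning with pivot 21, the array becomes [10, 2, 18, 12, 21, 37, 35, 25, 37]. The pivot is placed at index 4. All elements to the left of the pivot are <= 21, and all elements to the right are > 21.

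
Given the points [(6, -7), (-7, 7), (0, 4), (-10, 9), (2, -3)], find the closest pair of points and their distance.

Computing all pairwise distances among 5 points:

d((6, -7), (-7, 7)) = 19.105
d((6, -7), (0, 4)) = 12.53
d((6, -7), (-10, 9)) = 22.6274
d((6, -7), (2, -3)) = 5.6569
d((-7, 7), (0, 4)) = 7.6158
d((-7, 7), (-10, 9)) = 3.6056 <-- minimum
d((-7, 7), (2, -3)) = 13.4536
d((0, 4), (-10, 9)) = 11.1803
d((0, 4), (2, -3)) = 7.2801
d((-10, 9), (2, -3)) = 16.9706

Closest pair: (-7, 7) and (-10, 9) with distance 3.6056

The closest pair is (-7, 7) and (-10, 9) with Euclidean distance 3.6056. For 5 points, brute-force pairwise comparison is shown above. For large n, the divide-and-conquer algorithm (sort by x, recurse on halves, check the dividing strip) achieves O(n log n).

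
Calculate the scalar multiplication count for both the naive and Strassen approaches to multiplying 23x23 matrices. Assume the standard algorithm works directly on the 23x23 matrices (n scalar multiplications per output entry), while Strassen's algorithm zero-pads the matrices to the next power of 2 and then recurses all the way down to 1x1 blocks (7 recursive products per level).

Matrix multiplication for 23x23 matrices:

Strassen's algorithm requires power-of-2 dimensions. Pad 23x23 to 32x32 (next power of 2).

Standard algorithm: 23^3 = 12167 multiplications
Strassen's algorithm: 7^(log2(32)) = 7^5 = 16807 multiplications
Difference: 12167 - 16807 = -4640 (Strassen uses MORE here due to padding overhead — for small or just-over-power-of-2 n, padding can outweigh the per-level savings)

Standard: 12167 multiplications (23^3). Strassen: 16807 multiplications (7^5, after padding to 32x32). Strassen reduces 8 recursive multiplications to 7 at each level.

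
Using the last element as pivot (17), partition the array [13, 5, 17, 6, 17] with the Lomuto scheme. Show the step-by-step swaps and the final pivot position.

Lomuto partition with pivot = 17:

Initial array: [13, 5, 17, 6, 17]

arr[0]=13 <= 17: swap with position 0, array becomes [13, 5, 17, 6, 17]
arr[1]=5 <= 17: swap with position 1, array becomes [13, 5, 17, 6, 17]
arr[2]=17 <= 17: swap with position 2, array becomes [13, 5, 17, 6, 17]
arr[3]=6 <= 17: swap with position 3, array becomes [13, 5, 17, 6, 17]

Place pivot at position 4: [13, 5, 17, 6, 17]
Pivot position: 4

After partitioning with pivot 17, the array becomes [13, 5, 17, 6, 17]. The pivot is placed at index 4. All elements to the left of the pivot are <= 17, and all elements to the right are > 17.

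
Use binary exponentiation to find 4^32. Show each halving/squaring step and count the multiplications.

Computing 4^32 by squaring (build up from 4^1; each line after the first costs one multiplication):

4^1 = 4
4^2 = (4^1)^2 = 4^2 = 16
4^4 = (4^2)^2 = 16^2 = 256
4^8 = (4^4)^2 = 256^2 = 65536
4^16 = (4^8)^2 = 65536^2 = 4294967296
4^32 = (4^16)^2 = 4294967296^2 = 18446744073709551616

Result: 18446744073709551616
Multiplications needed: 5 (5 lines after 4^1)

4^32 = 18446744073709551616. Using exponentiation by squaring, this requires 5 multiplications. The key idea: if the exponent is even, square the half-power; if odd, multiply by the base once.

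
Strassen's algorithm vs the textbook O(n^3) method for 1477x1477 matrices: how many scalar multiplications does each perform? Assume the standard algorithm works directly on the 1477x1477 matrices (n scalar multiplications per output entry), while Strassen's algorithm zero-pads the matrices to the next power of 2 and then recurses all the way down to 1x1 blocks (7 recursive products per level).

Matrix multiplication for 1477x1477 matrices:

Strassen's algorithm requires power-of-2 dimensions. Pad 1477x1477 to 2048x2048 (next power of 2).

Standard algorithm: 1477^3 = 3222118333 multiplications
Strassen's algorithm: 7^(log2(2048)) = 7^11 = 1977326743 multiplications
Savings: 3222118333 - 1977326743 = 1244791590 multiplications

Standard: 3222118333 multiplications (1477^3). Strassen: 1977326743 multiplications (7^11, after padding to 2048x2048). Strassen reduces 8 recursive multiplications to 7 at each level.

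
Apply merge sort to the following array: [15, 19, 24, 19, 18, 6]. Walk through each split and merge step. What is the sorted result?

Merge sort trace:

Split: [15, 19, 24, 19, 18, 6] -> [15, 19, 24] and [19, 18, 6]
  Split: [15, 19, 24] -> [15] and [19, 24]
    Split: [19, 24] -> [19] and [24]
    Merge: [19] + [24] -> [19, 24]
  Merge: [15] + [19, 24] -> [15, 19, 24]
  Split: [19, 18, 6] -> [19] and [18, 6]
    Split: [18, 6] -> [18] and [6]
    Merge: [18] + [6] -> [6, 18]
  Merge: [19] + [6, 18] -> [6, 18, 19]
Merge: [15, 19, 24] + [6, 18, 19] -> [6, 15, 18, 19, 19, 24]

Final sorted array: [6, 15, 18, 19, 19, 24]

The merge sort proceeds by recursively splitting the array and merging sorted halves.
After all merges, the sorted array is [6, 15, 18, 19, 19, 24].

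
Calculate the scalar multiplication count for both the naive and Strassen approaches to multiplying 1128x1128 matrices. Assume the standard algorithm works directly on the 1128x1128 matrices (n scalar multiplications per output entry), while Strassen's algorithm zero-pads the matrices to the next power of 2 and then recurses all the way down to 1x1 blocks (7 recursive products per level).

Matrix multiplication for 1128x1128 matrices:

Strassen's algorithm requires power-of-2 dimensions. Pad 1128x1128 to 2048x2048 (next power of 2).

Standard algorithm: 1128^3 = 1435249152 multiplications
Strassen's algorithm: 7^(log2(2048)) = 7^11 = 1977326743 multiplications
Difference: 1435249152 - 1977326743 = -542077591 (Strassen uses MORE here due to padding overhead — for small or just-over-power-of-2 n, padding can outweigh the per-level savings)

Standard: 1435249152 multiplications (1128^3). Strassen: 1977326743 multiplications (7^11, after padding to 2048x2048). Strassen reduces 8 recursive multiplications to 7 at each level.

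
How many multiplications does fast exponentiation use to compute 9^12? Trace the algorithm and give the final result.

Computing 9^12 by squaring (build up from 9^1; each line after the first costs one multiplication):

9^1 = 9
9^2 = (9^1)^2 = 9^2 = 81
9^3 = 9 * 9^2 = 9 * 81 = 729
9^6 = (9^3)^2 = 729^2 = 531441
9^12 = (9^6)^2 = 531441^2 = 282429536481

Result: 282429536481
Multiplications needed: 4 (4 lines after 9^1)

9^12 = 282429536481. Using exponentiation by squaring, this requires 4 multiplications. The key idea: if the exponent is even, square the half-power; if odd, multiply by the base once.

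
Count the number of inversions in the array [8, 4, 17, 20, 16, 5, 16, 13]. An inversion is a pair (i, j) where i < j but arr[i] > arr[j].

Finding inversions in [8, 4, 17, 20, 16, 5, 16, 13]:

(0, 1): arr[0]=8 > arr[1]=4
(0, 5): arr[0]=8 > arr[5]=5
(2, 4): arr[2]=17 > arr[4]=16
(2, 5): arr[2]=17 > arr[5]=5
(2, 6): arr[2]=17 > arr[6]=16
(2, 7): arr[2]=17 > arr[7]=13
(3, 4): arr[3]=20 > arr[4]=16
(3, 5): arr[3]=20 > arr[5]=5
(3, 6): arr[3]=20 > arr[6]=16
(3, 7): arr[3]=20 > arr[7]=13
(4, 5): arr[4]=16 > arr[5]=5
(4, 7): arr[4]=16 > arr[7]=13
(6, 7): arr[6]=16 > arr[7]=13

Total inversions: 13

The array has 13 inversion(s): (0,1), (0,5), (2,4), (2,5), (2,6), (2,7), (3,4), (3,5), (3,6), (3,7), (4,5), (4,7), (6,7). Each pair (i,j) satisfies i < j and arr[i] > arr[j].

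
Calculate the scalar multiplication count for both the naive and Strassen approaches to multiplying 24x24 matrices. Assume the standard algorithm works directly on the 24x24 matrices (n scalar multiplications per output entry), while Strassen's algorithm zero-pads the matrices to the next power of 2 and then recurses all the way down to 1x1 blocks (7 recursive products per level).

Matrix multiplication for 24x24 matrices:

Strassen's algorithm requires power-of-2 dimensions. Pad 24x24 to 32x32 (next power of 2).

Standard algorithm: 24^3 = 13824 multiplications
Strassen's algorithm: 7^(log2(32)) = 7^5 = 16807 multiplications
Difference: 13824 - 16807 = -2983 (Strassen uses MORE here due to padding overhead — for small or just-over-power-of-2 n, padding can outweigh the per-level savings)

Standard: 13824 multiplications (24^3). Strassen: 16807 multiplications (7^5, after padding to 32x32). Strassen reduces 8 recursive multiplications to 7 at each level.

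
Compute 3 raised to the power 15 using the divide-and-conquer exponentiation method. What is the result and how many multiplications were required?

Computing 3^15 by squaring (build up from 3^1; each line after the first costs one multiplication):

3^1 = 3
3^2 = (3^1)^2 = 3^2 = 9
3^3 = 3 * 3^2 = 3 * 9 = 27
3^6 = (3^3)^2 = 27^2 = 729
3^7 = 3 * 3^6 = 3 * 729 = 2187
3^14 = (3^7)^2 = 2187^2 = 4782969
3^15 = 3 * 3^14 = 3 * 4782969 = 14348907

Result: 14348907
Multiplications needed: 6 (6 lines after 3^1)

3^15 = 14348907. Using exponentiation by squaring, this requires 6 multiplications. The key idea: if the exponent is even, square the half-power; if odd, multiply by the base once.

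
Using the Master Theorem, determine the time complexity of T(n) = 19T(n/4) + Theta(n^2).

Master Theorem for T(n) = 19T(n/4) + O(n^2):

a = 19, b = 4, c = 2
log_b(a) = log_4(19) = 2.1240

Case 1: c = 2 < log_4(19) = 2.1240
T(n) = O(n^(log_4 19))

For T(n) = 19T(n/4) + O(n^2): log_4(19) = 2.1240. This is Case 1 of the Master Theorem (c < log_b(a), work dominated by leaves), giving O(n^(log_4 19)).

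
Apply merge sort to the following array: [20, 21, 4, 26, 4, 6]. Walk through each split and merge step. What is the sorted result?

Merge sort trace:

Split: [20, 21, 4, 26, 4, 6] -> [20, 21, 4] and [26, 4, 6]
  Split: [20, 21, 4] -> [20] and [21, 4]
    Split: [21, 4] -> [21] and [4]
    Merge: [21] + [4] -> [4, 21]
  Merge: [20] + [4, 21] -> [4, 20, 21]
  Split: [26, 4, 6] -> [26] and [4, 6]
    Split: [4, 6] -> [4] and [6]
    Merge: [4] + [6] -> [4, 6]
  Merge: [26] + [4, 6] -> [4, 6, 26]
Merge: [4, 20, 21] + [4, 6, 26] -> [4, 4, 6, 20, 21, 26]

Final sorted array: [4, 4, 6, 20, 21, 26]

The merge sort proceeds by recursively splitting the array and merging sorted halves.
After all merges, the sorted array is [4, 4, 6, 20, 21, 26].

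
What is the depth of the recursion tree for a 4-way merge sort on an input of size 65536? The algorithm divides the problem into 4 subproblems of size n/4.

For divide and conquer with division factor 4:

Problem sizes at each level:
Level 0: 65536
Level 1: 16384
Level 2: 4096
Level 3: 1024
Level 4: 256
Level 5: 64
Level 6: 16
Level 7: 4
Level 8: 1

The root is level 0 and the size-1 base case is level 8 (the tree spans levels 0 through 8, i.e. 9 levels counting the root), so the depth is the number of divisions: log_4(65536) = 8

The recursion tree depth is log_4(65536) = 8. At each level, the problem size is divided by 4, so it takes 8 divisions to reduce to a base case of size 1. The algorithm makes 4 recursive calls at each level.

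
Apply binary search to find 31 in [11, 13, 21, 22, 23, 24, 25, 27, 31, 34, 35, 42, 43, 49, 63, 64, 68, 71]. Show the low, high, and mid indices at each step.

Binary search for 31 in [11, 13, 21, 22, 23, 24, 25, 27, 31, 34, 35, 42, 43, 49, 63, 64, 68, 71]:

lo=0, hi=17, mid=8, arr[mid]=31 -> Found target at index 8!

Binary search finds 31 at index 8 after 1 comparisons. The search repeatedly halves the search space by comparing with the middle element.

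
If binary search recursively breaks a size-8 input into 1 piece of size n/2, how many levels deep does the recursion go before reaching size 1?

For divide and conquer with division factor 2:

Problem sizes at each level:
Level 0: 8
Level 1: 4
Level 2: 2
Level 3: 1

The root is level 0 and the size-1 base case is level 3 (the tree spans levels 0 through 3, i.e. 4 levels counting the root), so the depth is the number of divisions: log_2(8) = 3

The recursion tree depth is log_2(8) = 3. At each level, the problem size is divided by 2, so it takes 3 divisions to reduce to a base case of size 1. The algorithm makes 1 recursive call at each level.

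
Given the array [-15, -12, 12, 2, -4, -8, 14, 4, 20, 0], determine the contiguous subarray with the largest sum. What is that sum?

Using Kadane's algorithm on [-15, -12, 12, 2, -4, -8, 14, 4, 20, 0]:

Scanning through the array:
Position 1 (value -12): max_ending_here = -12, max_so_far = -12
Position 2 (value 12): max_ending_here = 12, max_so_far = 12
Position 3 (value 2): max_ending_here = 14, max_so_far = 14
Position 4 (value -4): max_ending_here = 10, max_so_far = 14
Position 5 (value -8): max_ending_here = 2, max_so_far = 14
Position 6 (value 14): max_ending_here = 16, max_so_far = 16
Position 7 (value 4): max_ending_here = 20, max_so_far = 20
Position 8 (value 20): max_ending_here = 40, max_so_far = 40
Position 9 (value 0): max_ending_here = 40, max_so_far = 40

Maximum subarray: [12, 2, -4, -8, 14, 4, 20]
Maximum sum: 40

The maximum subarray is [12, 2, -4, -8, 14, 4, 20] with sum 40. This subarray runs from index 2 to index 8.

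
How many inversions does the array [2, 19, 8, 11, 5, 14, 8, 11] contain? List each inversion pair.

Finding inversions in [2, 19, 8, 11, 5, 14, 8, 11]:

(1, 2): arr[1]=19 > arr[2]=8
(1, 3): arr[1]=19 > arr[3]=11
(1, 4): arr[1]=19 > arr[4]=5
(1, 5): arr[1]=19 > arr[5]=14
(1, 6): arr[1]=19 > arr[6]=8
(1, 7): arr[1]=19 > arr[7]=11
(2, 4): arr[2]=8 > arr[4]=5
(3, 4): arr[3]=11 > arr[4]=5
(3, 6): arr[3]=11 > arr[6]=8
(5, 6): arr[5]=14 > arr[6]=8
(5, 7): arr[5]=14 > arr[7]=11

Total inversions: 11

The array has 11 inversion(s): (1,2), (1,3), (1,4), (1,5), (1,6), (1,7), (2,4), (3,4), (3,6), (5,6), (5,7). Each pair (i,j) satisfies i < j and arr[i] > arr[j].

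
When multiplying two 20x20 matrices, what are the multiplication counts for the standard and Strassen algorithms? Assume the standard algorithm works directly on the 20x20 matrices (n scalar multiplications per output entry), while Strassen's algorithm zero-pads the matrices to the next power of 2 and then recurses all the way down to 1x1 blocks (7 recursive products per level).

Matrix multiplication for 20x20 matrices:

Strassen's algorithm requires power-of-2 dimensions. Pad 20x20 to 32x32 (next power of 2).

Standard algorithm: 20^3 = 8000 multiplications
Strassen's algorithm: 7^(log2(32)) = 7^5 = 16807 multiplications
Difference: 8000 - 16807 = -8807 (Strassen uses MORE here due to padding overhead — for small or just-over-power-of-2 n, padding can outweigh the per-level savings)

Standard: 8000 multiplications (20^3). Strassen: 16807 multiplications (7^5, after padding to 32x32). Strassen reduces 8 recursive multiplications to 7 at each level.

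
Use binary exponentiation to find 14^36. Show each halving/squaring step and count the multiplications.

Computing 14^36 by squaring (build up from 14^1; each line after the first costs one multiplication):

14^1 = 14
14^2 = (14^1)^2 = 14^2 = 196
14^4 = (14^2)^2 = 196^2 = 38416
14^8 = (14^4)^2 = 38416^2 = 1475789056
14^9 = 14 * 14^8 = 14 * 1475789056 = 20661046784
14^18 = (14^9)^2 = 20661046784^2 = 426878854210636742656
14^36 = (14^18)^2 = 426878854210636742656^2 = 182225556172186058674940229804729969934336

Result: 182225556172186058674940229804729969934336
Multiplications needed: 6 (6 lines after 14^1)

14^36 = 182225556172186058674940229804729969934336. Using exponentiation by squaring, this requires 6 multiplications. The key idea: if the exponent is even, square the half-power; if odd, multiply by the base once.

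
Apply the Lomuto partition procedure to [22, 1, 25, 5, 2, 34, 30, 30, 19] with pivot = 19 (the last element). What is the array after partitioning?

Lomuto partition with pivot = 19:

Initial array: [22, 1, 25, 5, 2, 34, 30, 30, 19]

arr[0]=22 > 19: no swap
arr[1]=1 <= 19: swap with position 0, array becomes [1, 22, 25, 5, 2, 34, 30, 30, 19]
arr[2]=25 > 19: no swap
arr[3]=5 <= 19: swap with position 1, array becomes [1, 5, 25, 22, 2, 34, 30, 30, 19]
arr[4]=2 <= 19: swap with position 2, array becomes [1, 5, 2, 22, 25, 34, 30, 30, 19]
arr[5]=34 > 19: no swap
arr[6]=30 > 19: no swap
arr[7]=30 > 19: no swap

Place pivot at position 3: [1, 5, 2, 19, 25, 34, 30, 30, 22]
Pivot position: 3

After partitioning with pivot 19, the array becomes [1, 5, 2, 19, 25, 34, 30, 30, 22]. The pivot is placed at index 3. All elements to the left of the pivot are <= 19, and all elements to the right are > 19.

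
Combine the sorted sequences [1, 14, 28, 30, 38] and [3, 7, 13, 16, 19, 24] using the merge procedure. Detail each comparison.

Merging process:

Compare 1 vs 3: take 1 from left. Merged: [1]
Compare 14 vs 3: take 3 from right. Merged: [1, 3]
Compare 14 vs 7: take 7 from right. Merged: [1, 3, 7]
Compare 14 vs 13: take 13 from right. Merged: [1, 3, 7, 13]
Compare 14 vs 16: take 14 from left. Merged: [1, 3, 7, 13, 14]
Compare 28 vs 16: take 16 from right. Merged: [1, 3, 7, 13, 14, 16]
Compare 28 vs 19: take 19 from right. Merged: [1, 3, 7, 13, 14, 16, 19]
Compare 28 vs 24: take 24 from right. Merged: [1, 3, 7, 13, 14, 16, 19, 24]
Append remaining from left: [28, 30, 38]. Merged: [1, 3, 7, 13, 14, 16, 19, 24, 28, 30, 38]

Final merged array: [1, 3, 7, 13, 14, 16, 19, 24, 28, 30, 38]
Total comparisons: 8

The merged array is [1, 3, 7, 13, 14, 16, 19, 24, 28, 30, 38], requiring 8 comparisons. The merge step runs in O(n) time where n is the total number of elements.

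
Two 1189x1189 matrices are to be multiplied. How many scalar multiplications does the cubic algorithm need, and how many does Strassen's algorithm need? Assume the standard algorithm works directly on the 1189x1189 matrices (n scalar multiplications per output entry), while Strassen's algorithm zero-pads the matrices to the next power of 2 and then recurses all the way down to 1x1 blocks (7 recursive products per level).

Matrix multiplication for 1189x1189 matrices:

Strassen's algorithm requires power-of-2 dimensions. Pad 1189x1189 to 2048x2048 (next power of 2).

Standard algorithm: 1189^3 = 1680914269 multiplications
Strassen's algorithm: 7^(log2(2048)) = 7^11 = 1977326743 multiplications
Difference: 1680914269 - 1977326743 = -296412474 (Strassen uses MORE here due to padding overhead — for small or just-over-power-of-2 n, padding can outweigh the per-level savings)

Standard: 1680914269 multiplications (1189^3). Strassen: 1977326743 multiplications (7^11, after padding to 2048x2048). Strassen reduces 8 recursive multiplications to 7 at each level.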